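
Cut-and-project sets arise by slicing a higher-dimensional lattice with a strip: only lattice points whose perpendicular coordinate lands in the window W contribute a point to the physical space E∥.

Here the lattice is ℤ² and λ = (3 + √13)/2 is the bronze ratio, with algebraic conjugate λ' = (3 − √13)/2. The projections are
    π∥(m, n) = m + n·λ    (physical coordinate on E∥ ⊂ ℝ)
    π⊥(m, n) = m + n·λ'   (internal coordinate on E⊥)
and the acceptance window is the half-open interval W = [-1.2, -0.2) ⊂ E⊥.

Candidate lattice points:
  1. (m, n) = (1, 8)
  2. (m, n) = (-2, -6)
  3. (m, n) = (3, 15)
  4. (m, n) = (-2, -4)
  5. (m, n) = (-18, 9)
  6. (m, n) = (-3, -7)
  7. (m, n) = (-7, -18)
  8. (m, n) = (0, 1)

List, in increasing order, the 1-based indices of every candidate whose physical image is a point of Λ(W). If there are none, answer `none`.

4, 6, 8

λ' = (3−√13)/2 ≈ -0.3028.
candidate 1: (m,n)=(1,8) → π∥ = 1+8·λ ≈ 27.4222, π⊥ = 1+8·λ' ≈ -1.4222 ∉ [-1.2, -0.2) ⇒ out
candidate 2: (m,n)=(-2,-6) → π∥ = -2-6·λ ≈ -21.8167, π⊥ = -2-6·λ' ≈ -0.1833 ∉ [-1.2, -0.2) ⇒ out
candidate 3: (m,n)=(3,15) → π∥ = 3+15·λ ≈ 52.5416, π⊥ = 3+15·λ' ≈ -1.5416 ∉ [-1.2, -0.2) ⇒ out
candidate 4: (m,n)=(-2,-4) → π∥ = -2-4·λ ≈ -15.2111, π⊥ = -2-4·λ' ≈ -0.7889 ∈ [-1.2, -0.2) ⇒ IN Λ
candidate 5: (m,n)=(-18,9) → π∥ = -18+9·λ ≈ 11.7250, π⊥ = -18+9·λ' ≈ -20.7250 ∉ [-1.2, -0.2) ⇒ out
candidate 6: (m,n)=(-3,-7) → π∥ = -3-7·λ ≈ -26.1194, π⊥ = -3-7·λ' ≈ -0.8806 ∈ [-1.2, -0.2) ⇒ IN Λ
candidate 7: (m,n)=(-7,-18) → π∥ = -7-18·λ ≈ -66.4500, π⊥ = -7-18·λ' ≈ -1.5500 ∉ [-1.2, -0.2) ⇒ out
candidate 8: (m,n)=(0,1) → π∥ = 0+1·λ ≈ 3.3028, π⊥ = 0+1·λ' ≈ -0.3028 ∈ [-1.2, -0.2) ⇒ IN Λ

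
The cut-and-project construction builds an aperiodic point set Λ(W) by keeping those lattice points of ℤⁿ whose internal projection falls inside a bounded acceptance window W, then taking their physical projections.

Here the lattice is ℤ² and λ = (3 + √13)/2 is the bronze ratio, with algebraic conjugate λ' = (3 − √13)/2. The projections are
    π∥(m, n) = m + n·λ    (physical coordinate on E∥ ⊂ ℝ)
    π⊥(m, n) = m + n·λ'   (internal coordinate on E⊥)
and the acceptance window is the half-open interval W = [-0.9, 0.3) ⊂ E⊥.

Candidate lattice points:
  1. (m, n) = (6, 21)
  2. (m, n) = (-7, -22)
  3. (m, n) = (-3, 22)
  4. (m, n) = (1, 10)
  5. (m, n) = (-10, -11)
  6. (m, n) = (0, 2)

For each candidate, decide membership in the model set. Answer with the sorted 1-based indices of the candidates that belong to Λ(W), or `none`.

Numerically λ ≈ 3.30278 and λ' = −1/λ ≈ -0.30278.
#1 (6,21): internal coord 6 + (21)·λ' = -0.35829; -0.35829 ∈ [-0.9, 0.3) → IN Λ
#2 (-7,-22): internal coord -7 + (-22)·λ' = -0.33894; -0.33894 ∈ [-0.9, 0.3) → IN Λ
#3 (-3,22): internal coord -3 + (22)·λ' = -9.66106; -9.66106 ∉ [-0.9, 0.3) → out
#4 (1,10): internal coord 1 + (10)·λ' = -2.02776; -2.02776 ∉ [-0.9, 0.3) → out
#5 (-10,-11): internal coord -10 + (-11)·λ' = -6.66947; -6.66947 ∉ [-0.9, 0.3) → out
#6 (0,2): internal coord 0 + (2)·λ' = -0.60555; -0.60555 ∈ [-0.9, 0.3) → IN Λ

1, 2, 6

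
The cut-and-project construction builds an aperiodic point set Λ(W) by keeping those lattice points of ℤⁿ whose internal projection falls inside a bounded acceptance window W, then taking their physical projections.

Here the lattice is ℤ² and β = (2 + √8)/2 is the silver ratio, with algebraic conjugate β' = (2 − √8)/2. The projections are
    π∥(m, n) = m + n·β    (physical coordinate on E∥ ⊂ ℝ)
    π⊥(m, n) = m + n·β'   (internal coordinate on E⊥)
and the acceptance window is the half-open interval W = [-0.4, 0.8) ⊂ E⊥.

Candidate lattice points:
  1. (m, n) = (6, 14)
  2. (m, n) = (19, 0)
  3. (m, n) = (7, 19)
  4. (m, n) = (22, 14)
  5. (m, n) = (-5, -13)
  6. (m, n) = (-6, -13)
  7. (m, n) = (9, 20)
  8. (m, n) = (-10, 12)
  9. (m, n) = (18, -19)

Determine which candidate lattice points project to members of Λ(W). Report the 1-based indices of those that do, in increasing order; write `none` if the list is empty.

1, 5, 7

β' = (2−√8)/2 ≈ -0.414214.
#1 (6,14): internal coord 6 + (14)·β' = +0.201010; +0.201010 ∈ [-0.4, 0.8) → IN Λ
#2 (19,0): internal coord 19 + (0)·β' = +19.000000; +19.000000 ∉ [-0.4, 0.8) → out
#3 (7,19): internal coord 7 + (19)·β' = -0.870058; -0.870058 ∉ [-0.4, 0.8) → out
#4 (22,14): internal coord 22 + (14)·β' = +16.201010; +16.201010 ∉ [-0.4, 0.8) → out
#5 (-5,-13): internal coord -5 + (-13)·β' = +0.384776; +0.384776 ∈ [-0.4, 0.8) → IN Λ
#6 (-6,-13): internal coord -6 + (-13)·β' = -0.615224; -0.615224 ∉ [-0.4, 0.8) → out
#7 (9,20): internal coord 9 + (20)·β' = +0.715729; +0.715729 ∈ [-0.4, 0.8) → IN Λ
#8 (-10,12): internal coord -10 + (12)·β' = -14.970563; -14.970563 ∉ [-0.4, 0.8) → out
#9 (18,-19): internal coord 18 + (-19)·β' = +25.870058; +25.870058 ∉ [-0.4, 0.8) → out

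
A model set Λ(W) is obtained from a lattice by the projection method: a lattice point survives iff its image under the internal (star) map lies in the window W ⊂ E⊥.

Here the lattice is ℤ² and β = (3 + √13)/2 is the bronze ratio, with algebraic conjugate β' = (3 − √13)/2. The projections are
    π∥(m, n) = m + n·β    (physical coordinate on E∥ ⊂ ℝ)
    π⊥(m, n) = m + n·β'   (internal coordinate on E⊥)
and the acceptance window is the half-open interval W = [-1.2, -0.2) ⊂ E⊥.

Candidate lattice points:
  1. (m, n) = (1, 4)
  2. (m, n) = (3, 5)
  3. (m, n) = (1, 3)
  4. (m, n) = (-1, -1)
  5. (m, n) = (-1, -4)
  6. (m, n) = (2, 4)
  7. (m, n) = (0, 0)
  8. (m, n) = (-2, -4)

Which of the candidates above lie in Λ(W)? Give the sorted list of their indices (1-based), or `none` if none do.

β' = (3−√13)/2 ≈ -0.302776.
[1] lift (1,4): star map gives -0.211103; window check -1.2 ≤ -0.211103 < -0.2 is true → IN Λ
[2] lift (3,5): star map gives 1.486122; window check -1.2 ≤ 1.486122 < -0.2 is false → out
[3] lift (1,3): star map gives 0.091673; window check -1.2 ≤ 0.091673 < -0.2 is false → out
[4] lift (-1,-1): star map gives -0.697224; window check -1.2 ≤ -0.697224 < -0.2 is true → IN Λ
[5] lift (-1,-4): star map gives 0.211103; window check -1.2 ≤ 0.211103 < -0.2 is false → out
[6] lift (2,4): star map gives 0.788897; window check -1.2 ≤ 0.788897 < -0.2 is false → out
[7] lift (0,0): star map gives 0.000000; window check -1.2 ≤ 0.000000 < -0.2 is false → out
[8] lift (-2,-4): star map gives -0.788897; window check -1.2 ≤ -0.788897 < -0.2 is true → IN Λ

1, 4, 8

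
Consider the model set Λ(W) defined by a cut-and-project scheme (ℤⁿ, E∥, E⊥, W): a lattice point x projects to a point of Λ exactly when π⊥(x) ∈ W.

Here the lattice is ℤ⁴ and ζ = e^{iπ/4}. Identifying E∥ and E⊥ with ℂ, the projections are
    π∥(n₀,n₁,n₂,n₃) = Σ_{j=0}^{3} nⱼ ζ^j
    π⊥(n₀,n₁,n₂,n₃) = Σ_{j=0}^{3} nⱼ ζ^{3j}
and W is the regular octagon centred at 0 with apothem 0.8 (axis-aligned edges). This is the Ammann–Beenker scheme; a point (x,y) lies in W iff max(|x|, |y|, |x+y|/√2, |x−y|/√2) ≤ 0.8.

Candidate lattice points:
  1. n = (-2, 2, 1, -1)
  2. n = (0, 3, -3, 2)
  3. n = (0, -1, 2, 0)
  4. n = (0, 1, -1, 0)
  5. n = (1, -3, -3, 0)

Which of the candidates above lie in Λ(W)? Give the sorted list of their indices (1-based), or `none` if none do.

π⊥(n) = n₀ + n₁ζ³ + n₂ζ⁶ + n₃ζ⁹ where ζ = e^{iπ/4}.
candidate 1: n = (-2, 2, 1, -1) → π⊥ ≈ (-4.1213, -0.2929); max(|x|,|y|,|x±y|/√2) = 4.1213 > 0.8 ⇒ ∉ W
candidate 2: n = (0, 3, -3, 2) → π⊥ ≈ (-0.7071, +6.5355); max(|x|,|y|,|x±y|/√2) = 6.5355 > 0.8 ⇒ ∉ W
candidate 3: n = (0, -1, 2, 0) → π⊥ ≈ (+0.7071, -2.7071); max(|x|,|y|,|x±y|/√2) = 2.7071 > 0.8 ⇒ ∉ W
candidate 4: n = (0, 1, -1, 0) → π⊥ ≈ (-0.7071, +1.7071); max(|x|,|y|,|x±y|/√2) = 1.7071 > 0.8 ⇒ ∉ W
candidate 5: n = (1, -3, -3, 0) → π⊥ ≈ (+3.1213, +0.8787); max(|x|,|y|,|x±y|/√2) = 3.1213 > 0.8 ⇒ ∉ W

none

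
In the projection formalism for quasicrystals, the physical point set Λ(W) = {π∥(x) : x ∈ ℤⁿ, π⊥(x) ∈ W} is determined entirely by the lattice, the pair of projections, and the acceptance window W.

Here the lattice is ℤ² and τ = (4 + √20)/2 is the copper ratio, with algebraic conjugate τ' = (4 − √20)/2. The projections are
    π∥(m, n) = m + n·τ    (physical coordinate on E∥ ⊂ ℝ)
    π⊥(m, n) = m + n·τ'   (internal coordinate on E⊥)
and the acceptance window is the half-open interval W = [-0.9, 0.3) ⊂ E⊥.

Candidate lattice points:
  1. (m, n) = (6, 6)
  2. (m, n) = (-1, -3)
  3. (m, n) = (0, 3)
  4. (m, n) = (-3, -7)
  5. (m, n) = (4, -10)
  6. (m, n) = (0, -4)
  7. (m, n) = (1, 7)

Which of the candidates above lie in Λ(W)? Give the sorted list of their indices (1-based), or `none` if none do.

2, 3, 7

Compute τ' = (4−√20)/2 = -0.2361, so π⊥(m,n) = m -0.2361·n.
#1 (6,6): internal coord 6 + (6)·τ' = +4.5836; +4.5836 ∉ [-0.9, 0.3) → out
#2 (-1,-3): internal coord -1 + (-3)·τ' = -0.2918; -0.2918 ∈ [-0.9, 0.3) → IN Λ
#3 (0,3): internal coord 0 + (3)·τ' = -0.7082; -0.7082 ∈ [-0.9, 0.3) → IN Λ
#4 (-3,-7): internal coord -3 + (-7)·τ' = -1.3475; -1.3475 ∉ [-0.9, 0.3) → out
#5 (4,-10): internal coord 4 + (-10)·τ' = +6.3607; +6.3607 ∉ [-0.9, 0.3) → out
#6 (0,-4): internal coord 0 + (-4)·τ' = +0.9443; +0.9443 ∉ [-0.9, 0.3) → out
#7 (1,7): internal coord 1 + (7)·τ' = -0.6525; -0.6525 ∈ [-0.9, 0.3) → IN Λ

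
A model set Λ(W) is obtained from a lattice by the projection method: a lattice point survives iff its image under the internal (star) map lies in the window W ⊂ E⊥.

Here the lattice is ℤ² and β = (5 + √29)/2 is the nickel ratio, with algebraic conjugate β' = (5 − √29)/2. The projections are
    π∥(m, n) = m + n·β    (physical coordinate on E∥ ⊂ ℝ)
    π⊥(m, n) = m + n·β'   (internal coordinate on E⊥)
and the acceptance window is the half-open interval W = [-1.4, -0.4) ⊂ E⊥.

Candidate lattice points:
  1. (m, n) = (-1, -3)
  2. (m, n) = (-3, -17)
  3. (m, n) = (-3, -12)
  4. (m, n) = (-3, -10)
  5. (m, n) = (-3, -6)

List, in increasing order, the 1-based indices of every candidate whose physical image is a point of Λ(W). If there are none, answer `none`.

Compute β' = (5−√29)/2 = -0.1926, so π⊥(m,n) = m -0.1926·n.
#1 (-1,-3): internal coord -1 + (-3)·β' = -0.4223; -0.4223 ∈ [-1.4, -0.4) → IN Λ
#2 (-3,-17): internal coord -3 + (-17)·β' = +0.2739; +0.2739 ∉ [-1.4, -0.4) → out
#3 (-3,-12): internal coord -3 + (-12)·β' = -0.6890; -0.6890 ∈ [-1.4, -0.4) → IN Λ
#4 (-3,-10): internal coord -3 + (-10)·β' = -1.0742; -1.0742 ∈ [-1.4, -0.4) → IN Λ
#5 (-3,-6): internal coord -3 + (-6)·β' = -1.8445; -1.8445 ∉ [-1.4, -0.4) → out

1, 3, 4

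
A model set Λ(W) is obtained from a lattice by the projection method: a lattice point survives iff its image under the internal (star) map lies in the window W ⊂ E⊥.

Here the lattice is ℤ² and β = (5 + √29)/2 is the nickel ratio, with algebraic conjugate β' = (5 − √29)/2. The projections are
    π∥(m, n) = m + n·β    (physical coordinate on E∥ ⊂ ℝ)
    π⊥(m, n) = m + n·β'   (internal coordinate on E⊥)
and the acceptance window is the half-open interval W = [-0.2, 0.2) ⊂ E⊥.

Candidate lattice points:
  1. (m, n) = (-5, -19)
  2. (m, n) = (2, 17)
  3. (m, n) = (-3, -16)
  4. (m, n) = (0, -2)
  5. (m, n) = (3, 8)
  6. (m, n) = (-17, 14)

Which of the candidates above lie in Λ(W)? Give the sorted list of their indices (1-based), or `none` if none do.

Compute β' = (5−√29)/2 = -0.19258, so π⊥(m,n) = m -0.19258·n.
candidate 1: (m,n)=(-5,-19) → π∥ = -5-19·β ≈ -103.65907, π⊥ = -5-19·β' ≈ -1.34093 ∉ [-0.2, 0.2) ⇒ out
candidate 2: (m,n)=(2,17) → π∥ = 2+17·β ≈ 90.27390, π⊥ = 2+17·β' ≈ -1.27390 ∉ [-0.2, 0.2) ⇒ out
candidate 3: (m,n)=(-3,-16) → π∥ = -3-16·β ≈ -86.08132, π⊥ = -3-16·β' ≈ 0.08132 ∈ [-0.2, 0.2) ⇒ IN Λ
candidate 4: (m,n)=(0,-2) → π∥ = 0-2·β ≈ -10.38516, π⊥ = 0-2·β' ≈ 0.38516 ∉ [-0.2, 0.2) ⇒ out
candidate 5: (m,n)=(3,8) → π∥ = 3+8·β ≈ 44.54066, π⊥ = 3+8·β' ≈ 1.45934 ∉ [-0.2, 0.2) ⇒ out
candidate 6: (m,n)=(-17,14) → π∥ = -17+14·β ≈ 55.69615, π⊥ = -17+14·β' ≈ -19.69615 ∉ [-0.2, 0.2) ⇒ out

3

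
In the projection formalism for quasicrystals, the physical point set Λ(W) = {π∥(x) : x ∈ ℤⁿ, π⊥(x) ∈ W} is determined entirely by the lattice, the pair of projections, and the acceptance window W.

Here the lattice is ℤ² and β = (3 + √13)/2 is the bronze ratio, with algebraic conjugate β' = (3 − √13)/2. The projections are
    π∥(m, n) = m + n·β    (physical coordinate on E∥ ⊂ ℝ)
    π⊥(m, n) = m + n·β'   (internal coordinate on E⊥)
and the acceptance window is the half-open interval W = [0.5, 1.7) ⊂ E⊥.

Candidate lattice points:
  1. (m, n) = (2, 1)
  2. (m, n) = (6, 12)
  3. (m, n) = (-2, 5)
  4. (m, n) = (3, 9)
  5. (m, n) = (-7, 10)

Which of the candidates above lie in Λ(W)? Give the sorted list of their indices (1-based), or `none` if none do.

1

Numerically β ≈ 3.3028 and β' = −1/β ≈ -0.3028.
#1 (2,1): internal coord 2 + (1)·β' = +1.6972; +1.6972 ∈ [0.5, 1.7) → IN Λ
#2 (6,12): internal coord 6 + (12)·β' = +2.3667; +2.3667 ∉ [0.5, 1.7) → out
#3 (-2,5): internal coord -2 + (5)·β' = -3.5139; -3.5139 ∉ [0.5, 1.7) → out
#4 (3,9): internal coord 3 + (9)·β' = +0.2750; +0.2750 ∉ [0.5, 1.7) → out
#5 (-7,10): internal coord -7 + (10)·β' = -10.0278; -10.0278 ∉ [0.5, 1.7) → out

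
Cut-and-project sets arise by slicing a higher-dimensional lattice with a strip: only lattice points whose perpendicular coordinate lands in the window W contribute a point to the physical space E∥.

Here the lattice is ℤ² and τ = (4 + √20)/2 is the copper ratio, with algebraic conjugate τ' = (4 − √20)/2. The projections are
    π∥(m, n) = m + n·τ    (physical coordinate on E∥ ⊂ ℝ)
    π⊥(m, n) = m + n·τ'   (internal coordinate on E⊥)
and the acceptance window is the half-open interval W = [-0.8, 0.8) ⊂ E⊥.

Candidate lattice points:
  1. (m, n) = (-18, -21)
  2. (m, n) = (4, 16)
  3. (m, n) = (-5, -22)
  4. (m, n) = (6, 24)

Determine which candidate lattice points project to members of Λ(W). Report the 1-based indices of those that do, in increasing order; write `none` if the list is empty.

Numerically τ ≈ 4.236068 and τ' = −1/τ ≈ -0.236068.
candidate 1: (m,n)=(-18,-21) → π∥ = -18-21·τ ≈ -106.957428, π⊥ = -18-21·τ' ≈ -13.042572 ∉ [-0.8, 0.8) ⇒ out
candidate 2: (m,n)=(4,16) → π∥ = 4+16·τ ≈ 71.777088, π⊥ = 4+16·τ' ≈ 0.222912 ∈ [-0.8, 0.8) ⇒ IN Λ
candidate 3: (m,n)=(-5,-22) → π∥ = -5-22·τ ≈ -98.193496, π⊥ = -5-22·τ' ≈ 0.193496 ∈ [-0.8, 0.8) ⇒ IN Λ
candidate 4: (m,n)=(6,24) → π∥ = 6+24·τ ≈ 107.665631, π⊥ = 6+24·τ' ≈ 0.334369 ∈ [-0.8, 0.8) ⇒ IN Λ

2, 3, 4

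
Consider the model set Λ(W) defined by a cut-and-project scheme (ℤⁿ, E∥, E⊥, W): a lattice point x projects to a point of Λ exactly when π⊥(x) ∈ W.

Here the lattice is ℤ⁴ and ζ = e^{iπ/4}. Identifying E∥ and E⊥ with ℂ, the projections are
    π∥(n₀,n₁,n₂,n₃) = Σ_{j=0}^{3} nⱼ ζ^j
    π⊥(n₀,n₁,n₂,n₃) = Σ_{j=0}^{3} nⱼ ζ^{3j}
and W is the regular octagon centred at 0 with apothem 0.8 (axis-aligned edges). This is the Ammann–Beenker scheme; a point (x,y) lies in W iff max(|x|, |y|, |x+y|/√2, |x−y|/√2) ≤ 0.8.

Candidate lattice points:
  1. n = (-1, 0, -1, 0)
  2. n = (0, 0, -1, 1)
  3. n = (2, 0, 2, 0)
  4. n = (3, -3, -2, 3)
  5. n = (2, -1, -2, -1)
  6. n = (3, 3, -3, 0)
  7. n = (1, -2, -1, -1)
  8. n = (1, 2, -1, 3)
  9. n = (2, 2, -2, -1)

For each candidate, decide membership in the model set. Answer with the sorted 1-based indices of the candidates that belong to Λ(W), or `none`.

With ζ = e^{iπ/4} the internal vectors are ζ^0,ζ^3,ζ^6,ζ^9.
candidate 1: n = (-1, 0, -1, 0) → π⊥ ≈ (-1.00000, +1.00000); max(|x|,|y|,|x±y|/√2) = 1.41421 > 0.8 ⇒ ∉ W
candidate 2: n = (0, 0, -1, 1) → π⊥ ≈ (+0.70711, +1.70711); max(|x|,|y|,|x±y|/√2) = 1.70711 > 0.8 ⇒ ∉ W
candidate 3: n = (2, 0, 2, 0) → π⊥ ≈ (+2.00000, -2.00000); max(|x|,|y|,|x±y|/√2) = 2.82843 > 0.8 ⇒ ∉ W
candidate 4: n = (3, -3, -2, 3) → π⊥ ≈ (+7.24264, +2.00000); max(|x|,|y|,|x±y|/√2) = 7.24264 > 0.8 ⇒ ∉ W
candidate 5: n = (2, -1, -2, -1) → π⊥ ≈ (+2.00000, +0.58579); max(|x|,|y|,|x±y|/√2) = 2.00000 > 0.8 ⇒ ∉ W
candidate 6: n = (3, 3, -3, 0) → π⊥ ≈ (+0.87868, +5.12132); max(|x|,|y|,|x±y|/√2) = 5.12132 > 0.8 ⇒ ∉ W
candidate 7: n = (1, -2, -1, -1) → π⊥ ≈ (+1.70711, -1.12132); max(|x|,|y|,|x±y|/√2) = 2.00000 > 0.8 ⇒ ∉ W
candidate 8: n = (1, 2, -1, 3) → π⊥ ≈ (+1.70711, +4.53553); max(|x|,|y|,|x±y|/√2) = 4.53553 > 0.8 ⇒ ∉ W
candidate 9: n = (2, 2, -2, -1) → π⊥ ≈ (-0.12132, +2.70711); max(|x|,|y|,|x±y|/√2) = 2.70711 > 0.8 ⇒ ∉ W

none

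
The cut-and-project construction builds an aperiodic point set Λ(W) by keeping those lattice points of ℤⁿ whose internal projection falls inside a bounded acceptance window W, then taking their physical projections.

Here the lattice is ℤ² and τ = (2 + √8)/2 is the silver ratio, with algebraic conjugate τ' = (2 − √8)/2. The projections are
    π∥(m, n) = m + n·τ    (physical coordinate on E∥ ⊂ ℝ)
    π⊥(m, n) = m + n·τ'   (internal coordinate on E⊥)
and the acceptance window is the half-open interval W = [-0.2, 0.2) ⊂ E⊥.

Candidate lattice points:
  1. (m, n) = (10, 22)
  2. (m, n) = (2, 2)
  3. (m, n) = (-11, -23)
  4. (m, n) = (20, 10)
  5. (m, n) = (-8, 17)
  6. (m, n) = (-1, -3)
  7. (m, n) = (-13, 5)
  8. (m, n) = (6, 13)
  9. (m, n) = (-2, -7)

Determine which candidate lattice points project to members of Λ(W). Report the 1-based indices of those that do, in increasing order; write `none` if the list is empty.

τ' = (2−√8)/2 ≈ -0.414214.
candidate 1: (m,n)=(10,22) → π∥ = 10+22·τ ≈ 63.112698, π⊥ = 10+22·τ' ≈ 0.887302 ∉ [-0.2, 0.2) ⇒ out
candidate 2: (m,n)=(2,2) → π∥ = 2+2·τ ≈ 6.828427, π⊥ = 2+2·τ' ≈ 1.171573 ∉ [-0.2, 0.2) ⇒ out
candidate 3: (m,n)=(-11,-23) → π∥ = -11-23·τ ≈ -66.526912, π⊥ = -11-23·τ' ≈ -1.473088 ∉ [-0.2, 0.2) ⇒ out
candidate 4: (m,n)=(20,10) → π∥ = 20+10·τ ≈ 44.142136, π⊥ = 20+10·τ' ≈ 15.857864 ∉ [-0.2, 0.2) ⇒ out
candidate 5: (m,n)=(-8,17) → π∥ = -8+17·τ ≈ 33.041631, π⊥ = -8+17·τ' ≈ -15.041631 ∉ [-0.2, 0.2) ⇒ out
candidate 6: (m,n)=(-1,-3) → π∥ = -1-3·τ ≈ -8.242641, π⊥ = -1-3·τ' ≈ 0.242641 ∉ [-0.2, 0.2) ⇒ out
candidate 7: (m,n)=(-13,5) → π∥ = -13+5·τ ≈ -0.928932, π⊥ = -13+5·τ' ≈ -15.071068 ∉ [-0.2, 0.2) ⇒ out
candidate 8: (m,n)=(6,13) → π∥ = 6+13·τ ≈ 37.384776, π⊥ = 6+13·τ' ≈ 0.615224 ∉ [-0.2, 0.2) ⇒ out
candidate 9: (m,n)=(-2,-7) → π∥ = -2-7·τ ≈ -18.899495, π⊥ = -2-7·τ' ≈ 0.899495 ∉ [-0.2, 0.2) ⇒ out

none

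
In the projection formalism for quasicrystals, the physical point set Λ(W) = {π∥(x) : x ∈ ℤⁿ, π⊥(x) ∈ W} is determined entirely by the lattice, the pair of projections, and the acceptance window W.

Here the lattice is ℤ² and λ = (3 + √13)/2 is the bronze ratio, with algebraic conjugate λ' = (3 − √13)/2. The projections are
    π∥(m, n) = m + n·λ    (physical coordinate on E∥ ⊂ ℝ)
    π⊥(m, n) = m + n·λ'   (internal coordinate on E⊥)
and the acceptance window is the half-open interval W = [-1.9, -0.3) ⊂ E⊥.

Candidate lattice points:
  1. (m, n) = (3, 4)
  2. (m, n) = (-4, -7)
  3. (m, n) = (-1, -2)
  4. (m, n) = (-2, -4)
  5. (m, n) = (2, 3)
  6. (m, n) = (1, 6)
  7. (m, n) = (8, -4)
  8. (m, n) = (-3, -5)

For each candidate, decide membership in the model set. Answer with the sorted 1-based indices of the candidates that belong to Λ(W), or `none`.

2, 3, 4, 6, 8

Compute λ' = (3−√13)/2 = -0.3028, so π⊥(m,n) = m -0.3028·n.
#1 (3,4): internal coord 3 + (4)·λ' = +1.7889; +1.7889 ∉ [-1.9, -0.3) → out
#2 (-4,-7): internal coord -4 + (-7)·λ' = -1.8806; -1.8806 ∈ [-1.9, -0.3) → IN Λ
#3 (-1,-2): internal coord -1 + (-2)·λ' = -0.3944; -0.3944 ∈ [-1.9, -0.3) → IN Λ
#4 (-2,-4): internal coord -2 + (-4)·λ' = -0.7889; -0.7889 ∈ [-1.9, -0.3) → IN Λ
#5 (2,3): internal coord 2 + (3)·λ' = +1.0917; +1.0917 ∉ [-1.9, -0.3) → out
#6 (1,6): internal coord 1 + (6)·λ' = -0.8167; -0.8167 ∈ [-1.9, -0.3) → IN Λ
#7 (8,-4): internal coord 8 + (-4)·λ' = +9.2111; +9.2111 ∉ [-1.9, -0.3) → out
#8 (-3,-5): internal coord -3 + (-5)·λ' = -1.4861; -1.4861 ∈ [-1.9, -0.3) → IN Λ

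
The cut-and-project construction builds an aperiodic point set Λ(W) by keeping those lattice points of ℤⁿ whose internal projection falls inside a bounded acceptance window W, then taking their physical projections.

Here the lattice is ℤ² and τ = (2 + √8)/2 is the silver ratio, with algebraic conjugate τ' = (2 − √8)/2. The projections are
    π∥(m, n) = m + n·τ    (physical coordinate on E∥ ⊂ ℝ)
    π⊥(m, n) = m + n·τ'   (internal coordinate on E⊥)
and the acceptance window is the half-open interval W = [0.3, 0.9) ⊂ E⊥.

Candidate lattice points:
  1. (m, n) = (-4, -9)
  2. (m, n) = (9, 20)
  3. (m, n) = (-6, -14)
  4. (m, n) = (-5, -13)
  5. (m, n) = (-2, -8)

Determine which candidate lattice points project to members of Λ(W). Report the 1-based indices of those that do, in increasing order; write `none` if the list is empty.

2, 4

τ' = (2−√8)/2 ≈ -0.4142.
candidate 1: (m,n)=(-4,-9) → π∥ = -4-9·τ ≈ -25.7279, π⊥ = -4-9·τ' ≈ -0.2721 ∉ [0.3, 0.9) ⇒ out
candidate 2: (m,n)=(9,20) → π∥ = 9+20·τ ≈ 57.2843, π⊥ = 9+20·τ' ≈ 0.7157 ∈ [0.3, 0.9) ⇒ IN Λ
candidate 3: (m,n)=(-6,-14) → π∥ = -6-14·τ ≈ -39.7990, π⊥ = -6-14·τ' ≈ -0.2010 ∉ [0.3, 0.9) ⇒ out
candidate 4: (m,n)=(-5,-13) → π∥ = -5-13·τ ≈ -36.3848, π⊥ = -5-13·τ' ≈ 0.3848 ∈ [0.3, 0.9) ⇒ IN Λ
candidate 5: (m,n)=(-2,-8) → π∥ = -2-8·τ ≈ -21.3137, π⊥ = -2-8·τ' ≈ 1.3137 ∉ [0.3, 0.9) ⇒ out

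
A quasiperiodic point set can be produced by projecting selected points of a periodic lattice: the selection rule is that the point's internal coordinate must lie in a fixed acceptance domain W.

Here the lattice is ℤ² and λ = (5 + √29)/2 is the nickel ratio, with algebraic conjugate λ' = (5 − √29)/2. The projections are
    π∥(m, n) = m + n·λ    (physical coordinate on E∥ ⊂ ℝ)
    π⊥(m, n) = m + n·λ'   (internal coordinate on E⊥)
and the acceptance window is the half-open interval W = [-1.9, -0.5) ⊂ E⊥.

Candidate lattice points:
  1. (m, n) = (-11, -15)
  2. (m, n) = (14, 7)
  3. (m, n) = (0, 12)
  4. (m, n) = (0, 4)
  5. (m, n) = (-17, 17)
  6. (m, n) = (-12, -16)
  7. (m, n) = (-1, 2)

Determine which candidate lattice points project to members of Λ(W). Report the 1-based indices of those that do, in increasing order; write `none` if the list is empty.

Compute λ' = (5−√29)/2 = -0.192582, so π⊥(m,n) = m -0.192582·n.
#1 (-11,-15): internal coord -11 + (-15)·λ' = -8.111264; -8.111264 ∉ [-1.9, -0.5) → out
#2 (14,7): internal coord 14 + (7)·λ' = +12.651923; +12.651923 ∉ [-1.9, -0.5) → out
#3 (0,12): internal coord 0 + (12)·λ' = -2.310989; -2.310989 ∉ [-1.9, -0.5) → out
#4 (0,4): internal coord 0 + (4)·λ' = -0.770330; -0.770330 ∈ [-1.9, -0.5) → IN Λ
#5 (-17,17): internal coord -17 + (17)·λ' = -20.273901; -20.273901 ∉ [-1.9, -0.5) → out
#6 (-12,-16): internal coord -12 + (-16)·λ' = -8.918682; -8.918682 ∉ [-1.9, -0.5) → out
#7 (-1,2): internal coord -1 + (2)·λ' = -1.385165; -1.385165 ∈ [-1.9, -0.5) → IN Λ

4, 7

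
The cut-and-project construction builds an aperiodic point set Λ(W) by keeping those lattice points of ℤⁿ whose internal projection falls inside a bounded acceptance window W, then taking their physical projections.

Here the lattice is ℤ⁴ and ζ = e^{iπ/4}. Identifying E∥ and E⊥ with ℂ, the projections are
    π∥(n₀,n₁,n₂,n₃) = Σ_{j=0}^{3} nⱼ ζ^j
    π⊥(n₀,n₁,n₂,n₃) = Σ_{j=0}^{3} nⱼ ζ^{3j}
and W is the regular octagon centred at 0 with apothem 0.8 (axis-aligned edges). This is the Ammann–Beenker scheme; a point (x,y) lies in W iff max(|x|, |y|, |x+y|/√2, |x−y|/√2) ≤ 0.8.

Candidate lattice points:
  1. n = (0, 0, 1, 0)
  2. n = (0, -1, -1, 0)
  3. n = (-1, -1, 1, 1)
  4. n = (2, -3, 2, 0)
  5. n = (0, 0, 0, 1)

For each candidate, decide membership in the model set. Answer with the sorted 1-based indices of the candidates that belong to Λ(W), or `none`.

2

Internal map: ζ^{3j} for j=0..3 gives (1,0), (−√2/2,√2/2), (0,−1), (√2/2,√2/2).
#1 (0, 0, 1, 0): internal (0.0000, -1.0000); octagon support 1.0000 vs apothem 0.8 → ∉ W
#2 (0, -1, -1, 0): internal (0.7071, 0.2929); octagon support 0.7071 vs apothem 0.8 → ∈ W
#3 (-1, -1, 1, 1): internal (0.4142, -1.0000); octagon support 1.0000 vs apothem 0.8 → ∉ W
#4 (2, -3, 2, 0): internal (4.1213, -4.1213); octagon support 5.8284 vs apothem 0.8 → ∉ W
#5 (0, 0, 0, 1): internal (0.7071, 0.7071); octagon support 1.0000 vs apothem 0.8 → ∉ W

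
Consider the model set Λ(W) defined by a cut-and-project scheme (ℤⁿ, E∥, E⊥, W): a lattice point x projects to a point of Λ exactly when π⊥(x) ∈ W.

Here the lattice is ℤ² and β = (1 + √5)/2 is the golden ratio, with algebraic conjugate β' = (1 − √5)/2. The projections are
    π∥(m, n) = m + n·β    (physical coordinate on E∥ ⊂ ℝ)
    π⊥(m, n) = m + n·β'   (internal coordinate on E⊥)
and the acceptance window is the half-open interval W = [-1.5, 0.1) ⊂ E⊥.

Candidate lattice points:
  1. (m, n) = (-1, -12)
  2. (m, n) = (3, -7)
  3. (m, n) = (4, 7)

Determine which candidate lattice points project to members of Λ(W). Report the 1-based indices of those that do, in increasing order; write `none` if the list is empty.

β' = (1−√5)/2 ≈ -0.6180.
[1] lift (-1,-12): star map gives 6.4164; window check -1.5 ≤ 6.4164 < 0.1 is false → out
[2] lift (3,-7): star map gives 7.3262; window check -1.5 ≤ 7.3262 < 0.1 is false → out
[3] lift (4,7): star map gives -0.3262; window check -1.5 ≤ -0.3262 < 0.1 is true → IN Λ

3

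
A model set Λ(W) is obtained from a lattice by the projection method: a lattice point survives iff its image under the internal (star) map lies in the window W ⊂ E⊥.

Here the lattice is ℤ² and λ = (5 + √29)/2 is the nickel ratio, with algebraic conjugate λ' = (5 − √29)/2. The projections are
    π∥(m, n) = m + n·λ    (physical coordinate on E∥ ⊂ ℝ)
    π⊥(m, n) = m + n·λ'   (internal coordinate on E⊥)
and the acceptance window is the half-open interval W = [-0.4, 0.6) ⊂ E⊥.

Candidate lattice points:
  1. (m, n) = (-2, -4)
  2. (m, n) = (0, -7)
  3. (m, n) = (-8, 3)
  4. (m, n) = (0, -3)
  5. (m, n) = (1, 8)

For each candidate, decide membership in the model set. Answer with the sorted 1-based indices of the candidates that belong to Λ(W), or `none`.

Compute λ' = (5−√29)/2 = -0.19258, so π⊥(m,n) = m -0.19258·n.
candidate 1: (m,n)=(-2,-4) → π∥ = -2-4·λ ≈ -22.77033, π⊥ = -2-4·λ' ≈ -1.22967 ∉ [-0.4, 0.6) ⇒ out
candidate 2: (m,n)=(0,-7) → π∥ = 0-7·λ ≈ -36.34808, π⊥ = 0-7·λ' ≈ 1.34808 ∉ [-0.4, 0.6) ⇒ out
candidate 3: (m,n)=(-8,3) → π∥ = -8+3·λ ≈ 7.57775, π⊥ = -8+3·λ' ≈ -8.57775 ∉ [-0.4, 0.6) ⇒ out
candidate 4: (m,n)=(0,-3) → π∥ = 0-3·λ ≈ -15.57775, π⊥ = 0-3·λ' ≈ 0.57775 ∈ [-0.4, 0.6) ⇒ IN Λ
candidate 5: (m,n)=(1,8) → π∥ = 1+8·λ ≈ 42.54066, π⊥ = 1+8·λ' ≈ -0.54066 ∉ [-0.4, 0.6) ⇒ out

4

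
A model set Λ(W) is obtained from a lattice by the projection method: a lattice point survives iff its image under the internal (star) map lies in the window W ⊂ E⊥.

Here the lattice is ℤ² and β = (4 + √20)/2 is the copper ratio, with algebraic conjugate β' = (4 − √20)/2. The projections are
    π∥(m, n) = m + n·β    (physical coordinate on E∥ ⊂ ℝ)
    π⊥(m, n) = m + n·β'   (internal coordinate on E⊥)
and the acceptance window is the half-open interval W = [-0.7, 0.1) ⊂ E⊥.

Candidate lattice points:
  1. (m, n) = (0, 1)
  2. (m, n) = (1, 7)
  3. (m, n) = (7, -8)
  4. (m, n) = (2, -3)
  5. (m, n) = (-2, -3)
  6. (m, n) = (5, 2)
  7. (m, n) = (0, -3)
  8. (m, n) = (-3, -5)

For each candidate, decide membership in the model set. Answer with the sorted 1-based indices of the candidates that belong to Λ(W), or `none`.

1, 2

Numerically β ≈ 4.236068 and β' = −1/β ≈ -0.236068.
candidate 1: (m,n)=(0,1) → π∥ = 0+1·β ≈ 4.236068, π⊥ = 0+1·β' ≈ -0.236068 ∈ [-0.7, 0.1) ⇒ IN Λ
candidate 2: (m,n)=(1,7) → π∥ = 1+7·β ≈ 30.652476, π⊥ = 1+7·β' ≈ -0.652476 ∈ [-0.7, 0.1) ⇒ IN Λ
candidate 3: (m,n)=(7,-8) → π∥ = 7-8·β ≈ -26.888544, π⊥ = 7-8·β' ≈ 8.888544 ∉ [-0.7, 0.1) ⇒ out
candidate 4: (m,n)=(2,-3) → π∥ = 2-3·β ≈ -10.708204, π⊥ = 2-3·β' ≈ 2.708204 ∉ [-0.7, 0.1) ⇒ out
candidate 5: (m,n)=(-2,-3) → π∥ = -2-3·β ≈ -14.708204, π⊥ = -2-3·β' ≈ -1.291796 ∉ [-0.7, 0.1) ⇒ out
candidate 6: (m,n)=(5,2) → π∥ = 5+2·β ≈ 13.472136, π⊥ = 5+2·β' ≈ 4.527864 ∉ [-0.7, 0.1) ⇒ out
candidate 7: (m,n)=(0,-3) → π∥ = 0-3·β ≈ -12.708204, π⊥ = 0-3·β' ≈ 0.708204 ∉ [-0.7, 0.1) ⇒ out
candidate 8: (m,n)=(-3,-5) → π∥ = -3-5·β ≈ -24.180340, π⊥ = -3-5·β' ≈ -1.819660 ∉ [-0.7, 0.1) ⇒ out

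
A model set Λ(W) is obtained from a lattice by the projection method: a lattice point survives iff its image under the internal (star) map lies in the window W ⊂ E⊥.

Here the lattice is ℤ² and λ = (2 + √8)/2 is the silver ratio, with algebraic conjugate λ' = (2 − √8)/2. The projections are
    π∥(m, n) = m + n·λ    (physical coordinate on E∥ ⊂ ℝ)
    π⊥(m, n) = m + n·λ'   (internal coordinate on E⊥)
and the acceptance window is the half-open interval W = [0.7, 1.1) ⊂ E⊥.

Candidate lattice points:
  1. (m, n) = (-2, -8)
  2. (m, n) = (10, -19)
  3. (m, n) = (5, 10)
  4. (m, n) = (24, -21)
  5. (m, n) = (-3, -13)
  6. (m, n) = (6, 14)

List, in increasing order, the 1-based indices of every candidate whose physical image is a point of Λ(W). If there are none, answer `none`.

λ' = (2−√8)/2 ≈ -0.4142.
candidate 1: (m,n)=(-2,-8) → π∥ = -2-8·λ ≈ -21.3137, π⊥ = -2-8·λ' ≈ 1.3137 ∉ [0.7, 1.1) ⇒ out
candidate 2: (m,n)=(10,-19) → π∥ = 10-19·λ ≈ -35.8701, π⊥ = 10-19·λ' ≈ 17.8701 ∉ [0.7, 1.1) ⇒ out
candidate 3: (m,n)=(5,10) → π∥ = 5+10·λ ≈ 29.1421, π⊥ = 5+10·λ' ≈ 0.8579 ∈ [0.7, 1.1) ⇒ IN Λ
candidate 4: (m,n)=(24,-21) → π∥ = 24-21·λ ≈ -26.6985, π⊥ = 24-21·λ' ≈ 32.6985 ∉ [0.7, 1.1) ⇒ out
candidate 5: (m,n)=(-3,-13) → π∥ = -3-13·λ ≈ -34.3848, π⊥ = -3-13·λ' ≈ 2.3848 ∉ [0.7, 1.1) ⇒ out
candidate 6: (m,n)=(6,14) → π∥ = 6+14·λ ≈ 39.7990, π⊥ = 6+14·λ' ≈ 0.2010 ∉ [0.7, 1.1) ⇒ out

3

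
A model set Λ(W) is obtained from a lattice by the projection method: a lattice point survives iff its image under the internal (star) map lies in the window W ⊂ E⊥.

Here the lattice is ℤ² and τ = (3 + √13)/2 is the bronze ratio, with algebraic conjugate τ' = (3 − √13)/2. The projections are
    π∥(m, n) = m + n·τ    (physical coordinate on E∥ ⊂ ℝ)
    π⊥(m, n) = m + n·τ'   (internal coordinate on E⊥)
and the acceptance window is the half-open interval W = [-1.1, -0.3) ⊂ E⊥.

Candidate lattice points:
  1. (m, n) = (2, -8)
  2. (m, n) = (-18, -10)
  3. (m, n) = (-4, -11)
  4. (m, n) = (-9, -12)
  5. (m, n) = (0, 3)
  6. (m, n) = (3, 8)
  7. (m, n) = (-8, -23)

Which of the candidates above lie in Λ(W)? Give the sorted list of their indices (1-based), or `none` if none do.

τ' = (3−√13)/2 ≈ -0.302776.
#1 (2,-8): internal coord 2 + (-8)·τ' = +4.422205; +4.422205 ∉ [-1.1, -0.3) → out
#2 (-18,-10): internal coord -18 + (-10)·τ' = -14.972244; -14.972244 ∉ [-1.1, -0.3) → out
#3 (-4,-11): internal coord -4 + (-11)·τ' = -0.669468; -0.669468 ∈ [-1.1, -0.3) → IN Λ
#4 (-9,-12): internal coord -9 + (-12)·τ' = -5.366692; -5.366692 ∉ [-1.1, -0.3) → out
#5 (0,3): internal coord 0 + (3)·τ' = -0.908327; -0.908327 ∈ [-1.1, -0.3) → IN Λ
#6 (3,8): internal coord 3 + (8)·τ' = +0.577795; +0.577795 ∉ [-1.1, -0.3) → out
#7 (-8,-23): internal coord -8 + (-23)·τ' = -1.036160; -1.036160 ∈ [-1.1, -0.3) → IN Λ

3, 5, 7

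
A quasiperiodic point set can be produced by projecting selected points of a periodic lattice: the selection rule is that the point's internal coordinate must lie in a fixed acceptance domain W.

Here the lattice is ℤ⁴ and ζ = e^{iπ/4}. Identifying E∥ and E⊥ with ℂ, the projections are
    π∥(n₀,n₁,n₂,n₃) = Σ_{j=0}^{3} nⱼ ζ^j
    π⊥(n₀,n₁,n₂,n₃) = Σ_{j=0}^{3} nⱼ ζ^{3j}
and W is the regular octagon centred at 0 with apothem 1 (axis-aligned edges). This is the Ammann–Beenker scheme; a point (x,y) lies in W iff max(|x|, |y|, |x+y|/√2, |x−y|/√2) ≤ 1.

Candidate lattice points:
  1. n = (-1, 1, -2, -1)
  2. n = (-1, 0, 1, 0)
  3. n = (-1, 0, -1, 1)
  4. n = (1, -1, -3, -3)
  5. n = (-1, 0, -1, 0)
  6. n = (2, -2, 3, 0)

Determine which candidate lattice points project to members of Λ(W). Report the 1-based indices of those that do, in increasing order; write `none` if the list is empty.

With ζ = e^{iπ/4} the internal vectors are ζ^0,ζ^3,ζ^6,ζ^9.
#1 (-1, 1, -2, -1): internal (-2.41421, 2.00000); octagon support 3.12132 vs apothem 1 → ∉ W
#2 (-1, 0, 1, 0): internal (-1.00000, -1.00000); octagon support 1.41421 vs apothem 1 → ∉ W
#3 (-1, 0, -1, 1): internal (-0.29289, 1.70711); octagon support 1.70711 vs apothem 1 → ∉ W
#4 (1, -1, -3, -3): internal (-0.41421, 0.17157); octagon support 0.41421 vs apothem 1 → ∈ W
#5 (-1, 0, -1, 0): internal (-1.00000, 1.00000); octagon support 1.41421 vs apothem 1 → ∉ W
#6 (2, -2, 3, 0): internal (3.41421, -4.41421); octagon support 5.53553 vs apothem 1 → ∉ W

4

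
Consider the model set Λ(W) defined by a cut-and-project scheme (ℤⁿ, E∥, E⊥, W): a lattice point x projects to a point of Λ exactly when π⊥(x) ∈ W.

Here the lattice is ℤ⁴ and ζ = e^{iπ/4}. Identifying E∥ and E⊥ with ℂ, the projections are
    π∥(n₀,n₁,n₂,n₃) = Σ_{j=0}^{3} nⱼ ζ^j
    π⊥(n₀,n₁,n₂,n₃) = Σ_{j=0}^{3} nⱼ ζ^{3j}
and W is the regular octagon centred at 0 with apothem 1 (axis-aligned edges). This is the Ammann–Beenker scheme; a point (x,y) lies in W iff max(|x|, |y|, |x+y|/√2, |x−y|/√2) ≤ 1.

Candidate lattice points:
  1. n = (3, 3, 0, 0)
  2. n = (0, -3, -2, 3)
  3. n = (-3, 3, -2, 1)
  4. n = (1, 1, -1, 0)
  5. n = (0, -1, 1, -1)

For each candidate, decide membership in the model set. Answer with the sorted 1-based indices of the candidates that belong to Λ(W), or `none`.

π⊥(n) = n₀ + n₁ζ³ + n₂ζ⁶ + n₃ζ⁹ where ζ = e^{iπ/4}.
candidate 1: n = (3, 3, 0, 0) → π⊥ ≈ (+0.878680, +2.121320); max(|x|,|y|,|x±y|/√2) = 2.121320 > 1 ⇒ ∉ W
candidate 2: n = (0, -3, -2, 3) → π⊥ ≈ (+4.242641, +2.000000); max(|x|,|y|,|x±y|/√2) = 4.414214 > 1 ⇒ ∉ W
candidate 3: n = (-3, 3, -2, 1) → π⊥ ≈ (-4.414214, +4.828427); max(|x|,|y|,|x±y|/√2) = 6.535534 > 1 ⇒ ∉ W
candidate 4: n = (1, 1, -1, 0) → π⊥ ≈ (+0.292893, +1.707107); max(|x|,|y|,|x±y|/√2) = 1.707107 > 1 ⇒ ∉ W
candidate 5: n = (0, -1, 1, -1) → π⊥ ≈ (+0.000000, -2.414214); max(|x|,|y|,|x±y|/√2) = 2.414214 > 1 ⇒ ∉ W

none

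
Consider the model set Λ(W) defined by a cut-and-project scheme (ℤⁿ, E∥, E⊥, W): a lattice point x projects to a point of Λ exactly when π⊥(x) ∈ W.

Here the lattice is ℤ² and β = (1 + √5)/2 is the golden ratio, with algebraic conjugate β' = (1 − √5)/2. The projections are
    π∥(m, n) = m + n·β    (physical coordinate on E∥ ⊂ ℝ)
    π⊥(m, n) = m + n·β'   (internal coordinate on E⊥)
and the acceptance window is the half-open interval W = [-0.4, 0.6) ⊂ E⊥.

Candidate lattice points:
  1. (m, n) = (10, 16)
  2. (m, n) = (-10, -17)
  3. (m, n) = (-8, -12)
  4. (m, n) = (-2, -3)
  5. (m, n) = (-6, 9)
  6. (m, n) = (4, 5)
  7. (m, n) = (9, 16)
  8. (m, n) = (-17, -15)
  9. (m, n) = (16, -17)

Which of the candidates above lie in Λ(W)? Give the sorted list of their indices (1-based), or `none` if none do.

Numerically β ≈ 1.618034 and β' = −1/β ≈ -0.618034.
candidate 1: (m,n)=(10,16) → π∥ = 10+16·β ≈ 35.888544, π⊥ = 10+16·β' ≈ 0.111456 ∈ [-0.4, 0.6) ⇒ IN Λ
candidate 2: (m,n)=(-10,-17) → π∥ = -10-17·β ≈ -37.506578, π⊥ = -10-17·β' ≈ 0.506578 ∈ [-0.4, 0.6) ⇒ IN Λ
candidate 3: (m,n)=(-8,-12) → π∥ = -8-12·β ≈ -27.416408, π⊥ = -8-12·β' ≈ -0.583592 ∉ [-0.4, 0.6) ⇒ out
candidate 4: (m,n)=(-2,-3) → π∥ = -2-3·β ≈ -6.854102, π⊥ = -2-3·β' ≈ -0.145898 ∈ [-0.4, 0.6) ⇒ IN Λ
candidate 5: (m,n)=(-6,9) → π∥ = -6+9·β ≈ 8.562306, π⊥ = -6+9·β' ≈ -11.562306 ∉ [-0.4, 0.6) ⇒ out
candidate 6: (m,n)=(4,5) → π∥ = 4+5·β ≈ 12.090170, π⊥ = 4+5·β' ≈ 0.909830 ∉ [-0.4, 0.6) ⇒ out
candidate 7: (m,n)=(9,16) → π∥ = 9+16·β ≈ 34.888544, π⊥ = 9+16·β' ≈ -0.888544 ∉ [-0.4, 0.6) ⇒ out
candidate 8: (m,n)=(-17,-15) → π∥ = -17-15·β ≈ -41.270510, π⊥ = -17-15·β' ≈ -7.729490 ∉ [-0.4, 0.6) ⇒ out
candidate 9: (m,n)=(16,-17) → π∥ = 16-17·β ≈ -11.506578, π⊥ = 16-17·β' ≈ 26.506578 ∉ [-0.4, 0.6) ⇒ out

1, 2, 4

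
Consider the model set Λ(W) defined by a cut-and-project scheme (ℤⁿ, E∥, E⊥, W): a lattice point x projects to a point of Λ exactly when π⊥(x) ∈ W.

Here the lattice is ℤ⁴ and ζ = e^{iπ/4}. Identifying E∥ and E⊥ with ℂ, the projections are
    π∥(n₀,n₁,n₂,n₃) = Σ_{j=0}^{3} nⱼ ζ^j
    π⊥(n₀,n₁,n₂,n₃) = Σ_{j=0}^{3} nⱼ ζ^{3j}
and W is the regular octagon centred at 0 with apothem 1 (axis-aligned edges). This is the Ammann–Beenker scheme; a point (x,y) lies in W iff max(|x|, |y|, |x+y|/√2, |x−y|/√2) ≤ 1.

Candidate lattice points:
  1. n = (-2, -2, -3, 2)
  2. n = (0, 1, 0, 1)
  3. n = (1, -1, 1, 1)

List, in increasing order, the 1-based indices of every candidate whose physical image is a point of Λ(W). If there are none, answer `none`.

none

π⊥(n) = n₀ + n₁ζ³ + n₂ζ⁶ + n₃ζ⁹ where ζ = e^{iπ/4}.
#1 (-2, -2, -3, 2): internal (0.82843, 3.00000); octagon support 3.00000 vs apothem 1 → ∉ W
#2 (0, 1, 0, 1): internal (0.00000, 1.41421); octagon support 1.41421 vs apothem 1 → ∉ W
#3 (1, -1, 1, 1): internal (2.41421, -1.00000); octagon support 2.41421 vs apothem 1 → ∉ W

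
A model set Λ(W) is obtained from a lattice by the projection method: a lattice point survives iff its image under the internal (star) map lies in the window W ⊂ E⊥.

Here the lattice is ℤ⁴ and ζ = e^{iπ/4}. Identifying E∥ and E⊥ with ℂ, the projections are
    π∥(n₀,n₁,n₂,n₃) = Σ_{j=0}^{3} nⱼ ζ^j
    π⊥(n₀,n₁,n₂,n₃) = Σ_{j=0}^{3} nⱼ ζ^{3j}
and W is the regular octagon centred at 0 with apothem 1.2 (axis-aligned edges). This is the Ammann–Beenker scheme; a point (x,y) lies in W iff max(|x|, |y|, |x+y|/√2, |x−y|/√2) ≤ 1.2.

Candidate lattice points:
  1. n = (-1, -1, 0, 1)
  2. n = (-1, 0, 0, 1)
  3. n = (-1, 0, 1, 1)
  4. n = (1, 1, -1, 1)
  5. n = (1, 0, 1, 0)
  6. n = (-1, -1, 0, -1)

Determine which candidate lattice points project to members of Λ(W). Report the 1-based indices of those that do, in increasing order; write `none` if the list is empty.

1, 2, 3

π⊥(n) = n₀ + n₁ζ³ + n₂ζ⁶ + n₃ζ⁹ where ζ = e^{iπ/4}.
#1 (-1, -1, 0, 1): internal (0.414214, 0.000000); octagon support 0.414214 vs apothem 1.2 → ∈ W
#2 (-1, 0, 0, 1): internal (-0.292893, 0.707107); octagon support 0.707107 vs apothem 1.2 → ∈ W
#3 (-1, 0, 1, 1): internal (-0.292893, -0.292893); octagon support 0.414214 vs apothem 1.2 → ∈ W
#4 (1, 1, -1, 1): internal (1.000000, 2.414214); octagon support 2.414214 vs apothem 1.2 → ∉ W
#5 (1, 0, 1, 0): internal (1.000000, -1.000000); octagon support 1.414214 vs apothem 1.2 → ∉ W
#6 (-1, -1, 0, -1): internal (-1.000000, -1.414214); octagon support 1.707107 vs apothem 1.2 → ∉ W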